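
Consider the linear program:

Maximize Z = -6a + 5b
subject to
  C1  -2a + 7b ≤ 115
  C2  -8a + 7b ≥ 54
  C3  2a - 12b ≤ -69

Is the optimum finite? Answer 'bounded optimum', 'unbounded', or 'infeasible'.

bounded optimum

Extreme points and Z = -6a + 5b:
  (61/6, 58/3) → Z = 107/3
  (-897/10, -46/5) → Z = 2461/5
  (-165/82, 222/41) → Z = 1605/41
The feasible region has finitely many vertices and no improving ray; the maximum is 2461/5 at (-897/10, -46/5).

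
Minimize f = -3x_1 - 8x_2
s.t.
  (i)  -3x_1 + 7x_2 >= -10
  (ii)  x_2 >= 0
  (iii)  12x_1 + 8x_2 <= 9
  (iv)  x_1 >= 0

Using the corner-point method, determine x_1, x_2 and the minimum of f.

x_1 = 0, x_2 = 9/8, minimum f = -9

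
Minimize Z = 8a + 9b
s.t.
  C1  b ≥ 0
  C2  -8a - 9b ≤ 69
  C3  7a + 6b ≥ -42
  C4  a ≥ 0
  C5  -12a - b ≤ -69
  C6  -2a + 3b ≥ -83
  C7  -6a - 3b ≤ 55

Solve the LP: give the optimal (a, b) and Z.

a = 23/4, b = 0, minimum Z = 46

Vertices and Z = 8a + 9b:
  (23/4, 0) → Z = 46
  (83/2, 0) → Z = 332
  (0, 69) → Z = 621
The feasible region is unbounded (it extends along (0, 1), (3, 2)), but Z strictly increases along every unbounded feasible direction, so there is no improving ray and the minimum is attained at a vertex.

The optimum lies where b = 0 and -12a - b = -69.
Solving simultaneously gives a = 23/4, b = 0.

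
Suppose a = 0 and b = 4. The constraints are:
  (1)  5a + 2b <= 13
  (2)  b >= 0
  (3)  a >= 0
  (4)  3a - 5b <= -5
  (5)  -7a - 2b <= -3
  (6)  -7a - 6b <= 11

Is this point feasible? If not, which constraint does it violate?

feasible

(1): 8 ≤ 13 ✓
(2): 4 ≥ 0 ✓
(3): 0 ≥ 0 ✓
(4): -20 ≤ -5 ✓
(5): -8 ≤ -3 ✓
(6): -24 ≤ 11 ✓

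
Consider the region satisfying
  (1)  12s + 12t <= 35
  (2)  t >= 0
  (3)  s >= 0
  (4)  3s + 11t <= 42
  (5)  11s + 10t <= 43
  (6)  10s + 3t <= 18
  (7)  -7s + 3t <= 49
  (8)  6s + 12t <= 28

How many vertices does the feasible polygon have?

The feasible vertices (each the meet of two boundaries and inside every other half-plane) are:
  (37/28, 67/42)
  (7/6, 7/4)
  (0, 0)
  (9/5, 0)
  (0, 7/3)

5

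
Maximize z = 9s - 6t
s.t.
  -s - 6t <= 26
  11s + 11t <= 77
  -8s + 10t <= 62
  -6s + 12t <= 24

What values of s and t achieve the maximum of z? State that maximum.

Vertices and z = 9s - 6t:
  (68/5, -33/5) → z = 162
  (-19/2, -11/4) → z = -69
  (10/3, 11/3) → z = 8

s = 68/5, t = -33/5, maximum z = 162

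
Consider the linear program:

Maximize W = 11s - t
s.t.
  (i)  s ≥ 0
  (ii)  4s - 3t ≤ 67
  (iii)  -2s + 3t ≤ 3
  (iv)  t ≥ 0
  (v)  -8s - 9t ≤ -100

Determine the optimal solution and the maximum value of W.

The optimum lies where 4s - 3t = 67 and -2s + 3t = 3.
Solving simultaneously gives s = 35, t = 73/3.

s = 35, t = 73/3, maximum W = 1082/3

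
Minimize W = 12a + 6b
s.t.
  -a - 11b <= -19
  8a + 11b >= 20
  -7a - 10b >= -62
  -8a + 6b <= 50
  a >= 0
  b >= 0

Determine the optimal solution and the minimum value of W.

Vertices and W = 12a + 6b:
  (1/7, 12/7) → W = 12
  (492/67, 71/67) → W = 6330/67
  (0, 20/11) → W = 120/11
  (0, 31/5) → W = 186/5

At the optimal vertex, 8a + 11b = 20 and a = 0.
Solving simultaneously gives a = 0, b = 20/11.

a = 0, b = 20/11, minimum W = 120/11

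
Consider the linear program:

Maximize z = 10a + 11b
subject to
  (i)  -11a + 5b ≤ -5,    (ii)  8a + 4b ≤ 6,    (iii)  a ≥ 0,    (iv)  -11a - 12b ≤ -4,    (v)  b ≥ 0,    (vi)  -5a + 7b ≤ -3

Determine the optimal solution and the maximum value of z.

Extreme points and z = 10a + 11b:
  (3/4, 0) → z = 15/2
  (27/38, 3/38) → z = 303/38
  (3/5, 0) → z = 6

The optimum lies where 8a + 4b = 6 and -5a + 7b = -3.
Solving simultaneously gives a = 27/38, b = 3/38.

a = 27/38, b = 3/38, maximum z = 303/38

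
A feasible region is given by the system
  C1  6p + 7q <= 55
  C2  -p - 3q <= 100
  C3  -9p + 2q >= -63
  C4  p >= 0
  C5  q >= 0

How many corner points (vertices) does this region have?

Of the 10 pairwise boundary intersections, those satisfying every inequality are:
  (551/75, 39/25)
  (0, 55/7)
  (7, 0)
  (0, 0)

4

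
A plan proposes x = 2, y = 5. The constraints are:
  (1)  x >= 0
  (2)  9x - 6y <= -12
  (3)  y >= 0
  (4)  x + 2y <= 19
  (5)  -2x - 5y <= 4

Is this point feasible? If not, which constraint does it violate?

(1): 2 ≥ 0 ✓
(2): -12 ≤ -12 ✓
(3): 5 ≥ 0 ✓
(4): 12 ≤ 19 ✓
(5): -29 ≤ 4 ✓

feasible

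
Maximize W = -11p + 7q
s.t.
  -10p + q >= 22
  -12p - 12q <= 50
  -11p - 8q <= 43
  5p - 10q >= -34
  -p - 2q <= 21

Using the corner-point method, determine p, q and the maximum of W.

p = -117/25, q = 53/50, maximum W = 589/10

Feasible corners and W = -11p + 7q:
  (-157/66, -59/33) → W = 901/66
  (-186/95, 46/19) → W = 3656/95
  (-29/9, -17/18) → W = 173/6
  (-117/25, 53/50) → W = 589/10

The binding constraints are -11p - 8q = 43 and 5p - 10q = -34.
Solving simultaneously gives p = -117/25, q = 53/50.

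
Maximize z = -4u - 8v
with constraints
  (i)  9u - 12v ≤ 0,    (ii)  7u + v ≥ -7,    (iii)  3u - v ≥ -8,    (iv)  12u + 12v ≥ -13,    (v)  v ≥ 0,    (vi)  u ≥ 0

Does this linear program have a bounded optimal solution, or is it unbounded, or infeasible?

bounded optimum

Extreme points and z = -4u - 8v:
  (0, 0) → z = 0
  (0, 8) → z = -64
The feasible region has finitely many vertices and no improving ray; the maximum is 0 at (0, 0).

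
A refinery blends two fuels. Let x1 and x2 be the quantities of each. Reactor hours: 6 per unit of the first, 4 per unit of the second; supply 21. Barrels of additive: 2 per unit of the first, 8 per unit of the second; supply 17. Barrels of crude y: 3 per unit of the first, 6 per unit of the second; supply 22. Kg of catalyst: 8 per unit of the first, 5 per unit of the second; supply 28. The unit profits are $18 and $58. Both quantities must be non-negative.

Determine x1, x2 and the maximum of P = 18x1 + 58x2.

x1 = 5/2, x2 = 3/2, maximum P = 132

Feasible corners and P = 18x1 + 58x2:
  (0, 0) → P = 0
  (0, 17/8) → P = 493/4
  (7/2, 0) → P = 63
  (5/2, 3/2) → P = 132

At the optimal vertex, 6x1 + 4x2 = 21 and 2x1 + 8x2 = 17.
Solving simultaneously gives x1 = 5/2, x2 = 3/2.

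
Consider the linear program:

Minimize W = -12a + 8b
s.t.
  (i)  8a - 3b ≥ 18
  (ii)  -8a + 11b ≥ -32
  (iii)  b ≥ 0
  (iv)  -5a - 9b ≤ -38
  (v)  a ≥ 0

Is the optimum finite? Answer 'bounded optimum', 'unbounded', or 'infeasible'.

unbounded

From the feasible point (92/29, 214/87), moving in the direction (11, 8) keeps every constraint satisfied while W decreases without bound.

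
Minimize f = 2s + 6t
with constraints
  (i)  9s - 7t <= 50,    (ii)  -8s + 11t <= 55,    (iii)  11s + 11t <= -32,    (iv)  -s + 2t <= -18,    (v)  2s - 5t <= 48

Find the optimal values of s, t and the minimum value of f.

s = -6, t = -12, minimum f = -84

Feasible corners and f = 2s + 6t:
  (-26/11, -112/11) → f = -724/11
  (-86/31, -332/31) → f = -2164/31
  (-6, -12) → f = -84

At the optimal vertex, -s + 2t = -18 and 2s - 5t = 48.
Solving simultaneously gives s = -6, t = -12.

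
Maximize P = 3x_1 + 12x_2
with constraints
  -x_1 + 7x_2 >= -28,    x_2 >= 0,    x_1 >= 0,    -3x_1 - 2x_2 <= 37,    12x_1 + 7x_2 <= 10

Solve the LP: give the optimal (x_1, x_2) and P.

The binding constraints are x_1 = 0 and 12x_1 + 7x_2 = 10.
Solving simultaneously gives x_1 = 0, x_2 = 10/7.

x_1 = 0, x_2 = 10/7, maximum P = 120/7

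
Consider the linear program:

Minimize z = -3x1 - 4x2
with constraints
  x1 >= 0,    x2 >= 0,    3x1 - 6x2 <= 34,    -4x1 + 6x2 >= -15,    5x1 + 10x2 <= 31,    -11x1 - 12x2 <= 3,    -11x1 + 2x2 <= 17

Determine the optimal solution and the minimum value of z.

x1 = 24/5, x2 = 7/10, minimum z = -86/5

Corner points and z = -3x1 - 4x2:
  (0, 0) → z = 0
  (0, 31/10) → z = -62/5
  (15/4, 0) → z = -45/4
  (24/5, 7/10) → z = -86/5

The optimum lies where -4x1 + 6x2 = -15 and 5x1 + 10x2 = 31.
Solving simultaneously gives x1 = 24/5, x2 = 7/10.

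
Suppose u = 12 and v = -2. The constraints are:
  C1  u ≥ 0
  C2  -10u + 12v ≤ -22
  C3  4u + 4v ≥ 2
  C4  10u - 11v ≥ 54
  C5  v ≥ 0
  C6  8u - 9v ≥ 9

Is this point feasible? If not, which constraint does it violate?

not feasible — violates C5

Constraint C5: v = -2, which is not ≥ 0. All other constraints are satisfied.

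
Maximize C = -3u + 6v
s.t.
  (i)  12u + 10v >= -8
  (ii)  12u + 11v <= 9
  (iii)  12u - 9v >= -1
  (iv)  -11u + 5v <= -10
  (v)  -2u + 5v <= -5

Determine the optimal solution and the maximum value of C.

u = 5/9, v = -7/9, maximum C = -19/3

Corner points and C = -3u + 6v:
  (6/17, -104/85) → C = -42/5
  (50/41, -21/41) → C = -276/41
  (5/9, -7/9) → C = -19/3
The feasible region is unbounded (it extends along (5, -6), (11, -12)), but C strictly decreases along every unbounded feasible direction, so there is no improving ray and the maximum is attained at a vertex.

The optimum lies where -11u + 5v = -10 and -2u + 5v = -5.
Solving simultaneously gives u = 5/9, v = -7/9.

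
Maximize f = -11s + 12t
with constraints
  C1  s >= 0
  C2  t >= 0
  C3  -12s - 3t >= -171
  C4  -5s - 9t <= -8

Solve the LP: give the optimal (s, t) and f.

s = 0, t = 57, maximum f = 684

Extreme points and f = -11s + 12t:
  (0, 57) → f = 684
  (0, 8/9) → f = 32/3
  (57/4, 0) → f = -627/4
  (8/5, 0) → f = -88/5

At the optimal vertex, s = 0 and -12s - 3t = -171.
Solving simultaneously gives s = 0, t = 57.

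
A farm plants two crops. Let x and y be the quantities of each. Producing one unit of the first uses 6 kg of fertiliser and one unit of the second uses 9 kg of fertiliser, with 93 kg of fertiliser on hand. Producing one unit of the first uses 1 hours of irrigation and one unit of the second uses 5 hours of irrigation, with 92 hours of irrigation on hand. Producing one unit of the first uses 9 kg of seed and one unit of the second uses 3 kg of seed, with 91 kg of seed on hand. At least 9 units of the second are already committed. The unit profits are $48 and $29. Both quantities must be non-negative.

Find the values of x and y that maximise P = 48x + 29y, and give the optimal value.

x = 2, y = 9, maximum P = 357

At the optimal vertex, 6x + 9y = 93 and y = 9.
Solving simultaneously gives x = 2, y = 9.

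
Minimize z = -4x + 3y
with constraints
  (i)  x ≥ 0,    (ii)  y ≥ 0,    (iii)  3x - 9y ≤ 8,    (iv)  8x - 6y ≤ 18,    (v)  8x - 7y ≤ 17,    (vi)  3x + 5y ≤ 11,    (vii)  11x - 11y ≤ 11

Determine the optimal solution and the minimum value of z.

Vertices and z = -4x + 3y:
  (0, 0) → z = 0
  (0, 11/5) → z = 33/5
  (1, 0) → z = -4
  (2, 1) → z = -5

At the optimal vertex, 3x + 5y = 11 and 11x - 11y = 11.
Solving simultaneously gives x = 2, y = 1.

x = 2, y = 1, minimum z = -5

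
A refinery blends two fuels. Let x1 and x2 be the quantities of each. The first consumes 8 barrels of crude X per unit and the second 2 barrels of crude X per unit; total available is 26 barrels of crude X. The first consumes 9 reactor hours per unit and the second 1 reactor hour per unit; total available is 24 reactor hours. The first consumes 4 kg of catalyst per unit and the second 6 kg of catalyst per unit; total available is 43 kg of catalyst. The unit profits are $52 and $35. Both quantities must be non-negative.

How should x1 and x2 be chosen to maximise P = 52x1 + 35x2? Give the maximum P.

x1 = 7/4, x2 = 6, maximum P = 301

Vertices and P = 52x1 + 35x2:
  (0, 0) → P = 0
  (0, 43/6) → P = 1505/6
  (8/3, 0) → P = 416/3
  (11/5, 21/5) → P = 1307/5
  (7/4, 6) → P = 301

At the optimal vertex, 8x1 + 2x2 = 26 and 4x1 + 6x2 = 43.
Solving simultaneously gives x1 = 7/4, x2 = 6.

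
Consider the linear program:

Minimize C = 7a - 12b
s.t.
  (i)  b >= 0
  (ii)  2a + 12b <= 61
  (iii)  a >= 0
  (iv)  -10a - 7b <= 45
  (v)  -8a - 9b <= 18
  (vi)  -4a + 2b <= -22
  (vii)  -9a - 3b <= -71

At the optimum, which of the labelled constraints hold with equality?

Vertices and C = 7a - 12b:
  (61/2, 0) → C = 427/2
  (71/9, 0) → C = 497/9
  (193/26, 50/13) → C = 151/26
  (104/15, 43/15) → C = 212/15

The minimum is at (193/26, 50/13). Substituting into each constraint, equality holds for (ii) and (vi); the remaining constraints have slack.

(ii) and (vi)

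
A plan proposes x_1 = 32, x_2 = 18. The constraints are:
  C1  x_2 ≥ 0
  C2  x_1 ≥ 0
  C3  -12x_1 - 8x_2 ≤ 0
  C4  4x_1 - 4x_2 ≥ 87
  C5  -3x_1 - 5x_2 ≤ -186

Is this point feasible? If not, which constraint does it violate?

Constraint C4: 4x_1 - 4x_2 = 56, which is not ≥ 87. All other constraints are satisfied.

not feasible — violates C4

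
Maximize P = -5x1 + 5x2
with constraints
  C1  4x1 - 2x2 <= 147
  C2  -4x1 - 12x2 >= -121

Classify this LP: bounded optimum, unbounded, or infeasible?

unbounded

From the feasible point (1003/28, -13/7), moving in the direction (-12, 4) keeps every constraint satisfied while P increases without bound.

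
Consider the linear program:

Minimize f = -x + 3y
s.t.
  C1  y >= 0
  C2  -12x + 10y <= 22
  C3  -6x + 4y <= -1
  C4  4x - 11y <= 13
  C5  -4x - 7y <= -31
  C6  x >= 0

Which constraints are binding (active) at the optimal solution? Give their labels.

Corner points and f = -x + 3y:
  (49/6, 12) → f = 167/6
  (131/58, 91/29) → f = 415/58
  (6, 1) → f = -3
The feasible region is unbounded (it extends along (5, 6), (11, 4)), but f strictly increases along every unbounded feasible direction, so there is no improving ray and the minimum is attained at a vertex.

The minimum is at (6, 1). Substituting into each constraint, equality holds for C4 and C5; the remaining constraints have slack.

C4 and C5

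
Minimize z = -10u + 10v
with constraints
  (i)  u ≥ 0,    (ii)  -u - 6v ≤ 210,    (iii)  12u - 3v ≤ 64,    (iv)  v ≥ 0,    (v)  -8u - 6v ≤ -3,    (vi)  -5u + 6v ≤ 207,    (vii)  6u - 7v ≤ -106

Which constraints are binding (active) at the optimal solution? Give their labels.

(iii) and (vii)

Vertices and z = -10u + 10v:
  (0, 69/2) → z = 345
  (0, 106/7) → z = 1060/7
  (335/19, 2804/57) → z = 17990/57
  (383/33, 276/11) → z = 4450/33

The minimum is at (383/33, 276/11). Substituting into each constraint, equality holds for (iii) and (vii); the remaining constraints have slack.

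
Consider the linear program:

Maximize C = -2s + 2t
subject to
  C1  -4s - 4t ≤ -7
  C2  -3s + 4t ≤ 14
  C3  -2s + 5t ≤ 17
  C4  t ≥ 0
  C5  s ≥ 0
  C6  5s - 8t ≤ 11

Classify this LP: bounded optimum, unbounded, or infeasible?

Extreme points and C = -2s + 2t:
  (7/4, 0) → C = -7/2
  (0, 7/4) → C = 7/2
  (0, 17/5) → C = 34/5
  (191/9, 107/9) → C = -56/3
  (11/5, 0) → C = -22/5
The feasible region has finitely many vertices and no improving ray; the maximum is 34/5 at (0, 17/5).

bounded optimum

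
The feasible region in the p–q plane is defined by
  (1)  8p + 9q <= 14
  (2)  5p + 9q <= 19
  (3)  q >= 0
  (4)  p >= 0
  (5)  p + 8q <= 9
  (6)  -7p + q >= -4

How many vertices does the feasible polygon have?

Intersecting each pair of boundary lines and keeping only the points that satisfy every inequality leaves:
  (31/55, 58/55)
  (50/71, 66/71)
  (0, 0)
  (4/7, 0)
  (0, 9/8)

5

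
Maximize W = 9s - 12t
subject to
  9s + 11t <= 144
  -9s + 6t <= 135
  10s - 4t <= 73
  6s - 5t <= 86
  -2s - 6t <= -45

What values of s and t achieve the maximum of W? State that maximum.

Feasible corners and W = 9s - 12t:
  (-69/17, 279/17) → W = -3969/17
  (1379/146, 783/146) → W = 3015/146
  (-90/11, 225/22) → W = -2160/11
  (309/34, 76/17) → W = 957/34

s = 309/34, t = 76/17, maximum W = 957/34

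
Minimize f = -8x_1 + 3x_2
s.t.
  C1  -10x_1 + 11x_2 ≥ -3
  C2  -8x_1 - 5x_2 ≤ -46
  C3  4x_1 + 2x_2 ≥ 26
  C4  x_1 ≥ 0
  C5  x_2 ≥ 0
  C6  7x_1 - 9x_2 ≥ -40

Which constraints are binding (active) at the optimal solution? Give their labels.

C1 and C6

Feasible corners and f = -8x_1 + 3x_2:
  (73/16, 31/8) → f = -199/8
  (467/13, 421/13) → f = -2473/13
  (77/25, 171/25) → f = -103/25

The minimum is at (467/13, 421/13). Substituting into each constraint, equality holds for C1 and C6; the remaining constraints have slack.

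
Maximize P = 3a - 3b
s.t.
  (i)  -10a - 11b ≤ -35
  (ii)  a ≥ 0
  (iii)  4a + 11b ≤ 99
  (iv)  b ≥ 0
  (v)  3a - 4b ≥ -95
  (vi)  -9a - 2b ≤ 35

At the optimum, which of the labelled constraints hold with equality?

Vertices and P = 3a - 3b:
  (0, 35/11) → P = -105/11
  (7/2, 0) → P = 21/2
  (0, 9) → P = -27
  (99/4, 0) → P = 297/4

The maximum is at (99/4, 0). Substituting into each constraint, equality holds for (iii) and (iv); the remaining constraints have slack.

(iii) and (iv)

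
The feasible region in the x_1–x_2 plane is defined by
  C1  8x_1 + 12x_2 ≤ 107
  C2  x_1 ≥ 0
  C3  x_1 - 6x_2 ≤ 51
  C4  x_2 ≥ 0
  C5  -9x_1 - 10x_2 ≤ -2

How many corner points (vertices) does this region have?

The feasible vertices (each the meet of two boundaries and inside every other half-plane) are:
  (0, 107/12)
  (107/8, 0)
  (0, 1/5)
  (2/9, 0)

4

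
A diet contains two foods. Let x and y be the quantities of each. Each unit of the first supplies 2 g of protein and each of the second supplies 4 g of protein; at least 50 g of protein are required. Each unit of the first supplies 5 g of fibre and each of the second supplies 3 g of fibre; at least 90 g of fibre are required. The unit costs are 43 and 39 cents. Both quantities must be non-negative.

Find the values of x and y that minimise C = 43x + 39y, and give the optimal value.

x = 15, y = 5, minimum C = 840

The feasible region is unbounded (it extends along (0, 1), (1, 0)), but C strictly increases along every unbounded feasible direction, so there is no improving ray and the minimum is attained at a vertex.

The binding constraints are 2x + 4y = 50 and 5x + 3y = 90.
Solving simultaneously gives x = 15, y = 5.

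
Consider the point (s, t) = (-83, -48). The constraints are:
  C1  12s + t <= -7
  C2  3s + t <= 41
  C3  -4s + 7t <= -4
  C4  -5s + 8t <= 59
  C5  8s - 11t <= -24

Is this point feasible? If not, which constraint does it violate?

C1: -1044 ≤ -7 ✓
C2: -297 ≤ 41 ✓
C3: -4 ≤ -4 ✓
C4: 31 ≤ 59 ✓
C5: -136 ≤ -24 ✓

feasible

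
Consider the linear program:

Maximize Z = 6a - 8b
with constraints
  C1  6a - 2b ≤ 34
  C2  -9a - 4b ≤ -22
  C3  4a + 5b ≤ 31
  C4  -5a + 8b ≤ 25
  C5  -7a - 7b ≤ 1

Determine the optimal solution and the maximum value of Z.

Feasible corners and Z = 6a - 8b:
  (30/7, -29/7) → Z = 412/7
  (116/19, 25/19) → Z = 496/19
  (19/23, 335/92) → Z = -556/23
  (41/19, 85/19) → Z = -434/19

The binding constraints are 6a - 2b = 34 and -9a - 4b = -22.
Solving simultaneously gives a = 30/7, b = -29/7.

a = 30/7, b = -29/7, maximum Z = 412/7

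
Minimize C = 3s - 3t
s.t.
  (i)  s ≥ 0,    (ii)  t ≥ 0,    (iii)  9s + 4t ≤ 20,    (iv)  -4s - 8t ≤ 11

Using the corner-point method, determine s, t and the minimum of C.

Feasible corners and C = 3s - 3t:
  (0, 0) → C = 0
  (0, 5) → C = -15
  (20/9, 0) → C = 20/3

The optimum lies where s = 0 and 9s + 4t = 20.
Solving simultaneously gives s = 0, t = 5.

s = 0, t = 5, minimum C = -15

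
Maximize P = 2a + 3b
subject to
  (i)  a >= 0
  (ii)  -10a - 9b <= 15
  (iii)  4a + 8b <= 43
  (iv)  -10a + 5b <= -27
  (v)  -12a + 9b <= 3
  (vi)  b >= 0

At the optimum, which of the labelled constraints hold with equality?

(iii) and (vi)

Extreme points and P = 2a + 3b:
  (431/100, 161/50) → P = 457/25
  (43/4, 0) → P = 43/2
  (27/10, 0) → P = 27/5

The maximum is at (43/4, 0). Substituting into each constraint, equality holds for (iii) and (vi); the remaining constraints have slack.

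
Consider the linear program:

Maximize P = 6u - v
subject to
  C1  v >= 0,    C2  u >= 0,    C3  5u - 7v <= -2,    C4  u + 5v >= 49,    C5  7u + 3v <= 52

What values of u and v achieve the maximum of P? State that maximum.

Corner points and P = 6u - v:
  (0, 49/5) → P = -49/5
  (0, 52/3) → P = -52/3
  (113/32, 291/32) → P = 387/32

The binding constraints are u + 5v = 49 and 7u + 3v = 52.
Solving simultaneously gives u = 113/32, v = 291/32.

u = 113/32, v = 291/32, maximum P = 387/32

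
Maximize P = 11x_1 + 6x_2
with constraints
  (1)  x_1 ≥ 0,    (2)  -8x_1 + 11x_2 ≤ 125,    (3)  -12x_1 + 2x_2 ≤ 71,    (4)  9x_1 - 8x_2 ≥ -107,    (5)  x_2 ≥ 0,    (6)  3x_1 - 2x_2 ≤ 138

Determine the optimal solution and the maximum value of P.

x_1 = 104, x_2 = 87, maximum P = 1666

Extreme points and P = 11x_1 + 6x_2:
  (0, 125/11) → P = 750/11
  (0, 0) → P = 0
  (104, 87) → P = 1666
  (46, 0) → P = 506

The optimum lies where -8x_1 + 11x_2 = 125 and 3x_1 - 2x_2 = 138.
Solving simultaneously gives x_1 = 104, x_2 = 87.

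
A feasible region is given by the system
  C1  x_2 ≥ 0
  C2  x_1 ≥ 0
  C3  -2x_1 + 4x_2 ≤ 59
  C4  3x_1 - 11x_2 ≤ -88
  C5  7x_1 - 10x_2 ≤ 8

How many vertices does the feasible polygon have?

4

Pairwise boundary intersections that survive every other constraint:
  (0, 59/4)
  (0, 8)
  (311/4, 429/8)
  (968/47, 640/47)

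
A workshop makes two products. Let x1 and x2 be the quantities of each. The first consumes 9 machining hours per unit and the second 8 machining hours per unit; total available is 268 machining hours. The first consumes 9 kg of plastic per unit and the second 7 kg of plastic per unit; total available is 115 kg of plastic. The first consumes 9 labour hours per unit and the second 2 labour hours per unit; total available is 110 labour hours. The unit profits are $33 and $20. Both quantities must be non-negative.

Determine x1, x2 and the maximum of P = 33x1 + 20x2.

Feasible corners and P = 33x1 + 20x2:
  (0, 0) → P = 0
  (0, 115/7) → P = 2300/7
  (110/9, 0) → P = 1210/3
  (12, 1) → P = 416

x1 = 12, x2 = 1, maximum P = 416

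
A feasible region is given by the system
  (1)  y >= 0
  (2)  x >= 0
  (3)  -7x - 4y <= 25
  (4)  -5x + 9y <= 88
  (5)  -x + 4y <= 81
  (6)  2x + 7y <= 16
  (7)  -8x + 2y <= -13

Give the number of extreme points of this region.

3

Of the 21 pairwise boundary intersections, those satisfying every inequality are:
  (8, 0)
  (13/8, 0)
  (41/20, 17/10)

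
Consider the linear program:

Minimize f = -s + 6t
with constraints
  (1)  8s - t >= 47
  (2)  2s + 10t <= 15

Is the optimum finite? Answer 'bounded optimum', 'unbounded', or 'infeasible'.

From the feasible point (485/82, 13/41), moving in the direction (10, -2) keeps every constraint satisfied while f decreases without bound.

unbounded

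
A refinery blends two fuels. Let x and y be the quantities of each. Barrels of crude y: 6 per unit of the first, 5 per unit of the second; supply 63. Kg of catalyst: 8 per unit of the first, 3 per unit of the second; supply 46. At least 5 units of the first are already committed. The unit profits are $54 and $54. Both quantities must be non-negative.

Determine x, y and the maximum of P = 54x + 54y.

x = 5, y = 2, maximum P = 378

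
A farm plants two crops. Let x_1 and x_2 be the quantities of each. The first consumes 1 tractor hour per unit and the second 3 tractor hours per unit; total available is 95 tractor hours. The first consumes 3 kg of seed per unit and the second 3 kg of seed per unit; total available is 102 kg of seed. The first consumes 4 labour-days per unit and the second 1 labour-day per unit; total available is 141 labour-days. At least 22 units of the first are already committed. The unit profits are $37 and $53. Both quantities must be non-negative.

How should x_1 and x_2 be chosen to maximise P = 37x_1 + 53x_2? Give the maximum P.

x_1 = 22, x_2 = 12, maximum P = 1450

Extreme points and P = 37x_1 + 53x_2:
  (34, 0) → P = 1258
  (22, 0) → P = 814
  (22, 12) → P = 1450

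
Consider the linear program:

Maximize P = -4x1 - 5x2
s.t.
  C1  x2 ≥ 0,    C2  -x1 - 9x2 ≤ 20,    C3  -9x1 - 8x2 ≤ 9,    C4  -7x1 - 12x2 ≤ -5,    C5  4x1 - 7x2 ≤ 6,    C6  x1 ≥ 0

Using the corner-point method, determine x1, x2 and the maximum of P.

x1 = 0, x2 = 5/12, maximum P = -25/12

Extreme points and P = -4x1 - 5x2:
  (5/7, 0) → P = -20/7
  (3/2, 0) → P = -6
  (0, 5/12) → P = -25/12
The feasible region is unbounded (it extends along (0, 1), (7, 4)), but P strictly decreases along every unbounded feasible direction, so there is no improving ray and the maximum is attained at a vertex.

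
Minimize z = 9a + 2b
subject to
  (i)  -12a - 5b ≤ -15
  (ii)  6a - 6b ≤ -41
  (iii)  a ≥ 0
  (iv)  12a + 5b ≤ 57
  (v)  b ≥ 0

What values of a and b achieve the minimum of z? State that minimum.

a = 0, b = 41/6, minimum z = 41/3

The optimum lies where 6a - 6b = -41 and a = 0.
Solving simultaneously gives a = 0, b = 41/6.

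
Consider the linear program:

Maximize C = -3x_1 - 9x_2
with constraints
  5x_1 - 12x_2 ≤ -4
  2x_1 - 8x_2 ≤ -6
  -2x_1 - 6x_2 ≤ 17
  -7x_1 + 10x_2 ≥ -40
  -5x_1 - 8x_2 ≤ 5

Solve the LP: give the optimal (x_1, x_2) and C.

x_1 = -11/7, x_2 = 5/14, maximum C = 3/2

The feasible region is unbounded (it extends along (10, 7), (-8, 5)), but C strictly decreases along every unbounded feasible direction, so there is no improving ray and the maximum is attained at a vertex.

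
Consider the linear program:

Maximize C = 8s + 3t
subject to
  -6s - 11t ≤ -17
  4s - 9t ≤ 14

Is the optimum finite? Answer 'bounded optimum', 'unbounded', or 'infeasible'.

From the feasible point (307/98, -8/49), moving in the direction (9, 4) keeps every constraint satisfied while C increases without bound.

unbounded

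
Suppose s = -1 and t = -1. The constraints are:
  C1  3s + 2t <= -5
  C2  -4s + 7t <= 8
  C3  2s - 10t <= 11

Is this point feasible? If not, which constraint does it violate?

feasible

C1: -5 ≤ -5 ✓
C2: -3 ≤ 8 ✓
C3: 8 ≤ 11 ✓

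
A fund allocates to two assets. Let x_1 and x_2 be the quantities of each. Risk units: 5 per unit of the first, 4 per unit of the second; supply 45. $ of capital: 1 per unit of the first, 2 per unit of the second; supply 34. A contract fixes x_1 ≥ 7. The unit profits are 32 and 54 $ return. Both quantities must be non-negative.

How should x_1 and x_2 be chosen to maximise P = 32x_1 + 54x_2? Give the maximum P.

Feasible corners and P = 32x_1 + 54x_2:
  (9, 0) → P = 288
  (7, 0) → P = 224
  (7, 5/2) → P = 359

The optimum lies where 5x_1 + 4x_2 = 45 and x_1 = 7.
Solving simultaneously gives x_1 = 7, x_2 = 5/2.

x_1 = 7, x_2 = 5/2, maximum P = 359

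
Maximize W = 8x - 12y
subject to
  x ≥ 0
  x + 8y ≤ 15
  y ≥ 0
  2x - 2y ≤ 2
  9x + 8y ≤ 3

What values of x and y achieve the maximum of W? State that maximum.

Extreme points and W = 8x - 12y:
  (0, 0) → W = 0
  (0, 3/8) → W = -9/2
  (1/3, 0) → W = 8/3

x = 1/3, y = 0, maximum W = 8/3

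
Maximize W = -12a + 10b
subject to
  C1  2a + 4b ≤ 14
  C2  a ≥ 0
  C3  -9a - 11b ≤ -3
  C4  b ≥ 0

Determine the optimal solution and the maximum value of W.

a = 0, b = 7/2, maximum W = 35

Vertices and W = -12a + 10b:
  (0, 7/2) → W = 35
  (7, 0) → W = -84
  (0, 3/11) → W = 30/11
  (1/3, 0) → W = -4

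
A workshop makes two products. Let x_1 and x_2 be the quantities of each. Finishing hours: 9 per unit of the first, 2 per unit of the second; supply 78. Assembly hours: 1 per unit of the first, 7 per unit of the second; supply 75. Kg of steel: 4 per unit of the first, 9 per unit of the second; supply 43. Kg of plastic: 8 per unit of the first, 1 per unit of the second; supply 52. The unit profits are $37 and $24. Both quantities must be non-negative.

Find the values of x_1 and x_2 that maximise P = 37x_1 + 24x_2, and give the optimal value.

Extreme points and P = 37x_1 + 24x_2:
  (0, 0) → P = 0
  (0, 43/9) → P = 344/3
  (13/2, 0) → P = 481/2
  (25/4, 2) → P = 1117/4

The binding constraints are 4x_1 + 9x_2 = 43 and 8x_1 + x_2 = 52.
Solving simultaneously gives x_1 = 25/4, x_2 = 2.

x_1 = 25/4, x_2 = 2, maximum P = 1117/4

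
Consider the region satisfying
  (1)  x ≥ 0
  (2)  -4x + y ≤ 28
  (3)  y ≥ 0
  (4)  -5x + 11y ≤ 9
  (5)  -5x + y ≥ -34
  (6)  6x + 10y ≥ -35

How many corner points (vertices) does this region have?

4

Intersecting each pair of boundary lines and keeping only the points that satisfy every inequality leaves:
  (0, 0)
  (0, 9/11)
  (34/5, 0)
  (383/50, 43/10)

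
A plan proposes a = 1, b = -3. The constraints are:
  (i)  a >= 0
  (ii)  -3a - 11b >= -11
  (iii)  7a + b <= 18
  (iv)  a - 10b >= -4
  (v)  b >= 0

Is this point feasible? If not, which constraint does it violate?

not feasible — violates (v)

Constraint (v): b = -3, which is not ≥ 0. All other constraints are satisfied.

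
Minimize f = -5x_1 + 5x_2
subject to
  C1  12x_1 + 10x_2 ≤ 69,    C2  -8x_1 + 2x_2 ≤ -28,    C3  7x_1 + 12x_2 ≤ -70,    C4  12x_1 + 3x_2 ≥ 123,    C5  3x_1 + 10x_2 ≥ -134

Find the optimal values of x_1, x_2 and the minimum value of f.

Extreme points and f = -5x_1 + 5x_2:
  (764/37, -1323/74) → f = -14255/74
  (203/9, -121/6) → f = -3845/18
  (562/41, -567/41) → f = -5645/41
  (544/37, -659/37) → f = -6015/37

The binding constraints are 12x_1 + 10x_2 = 69 and 3x_1 + 10x_2 = -134.
Solving simultaneously gives x_1 = 203/9, x_2 = -121/6.

x_1 = 203/9, x_2 = -121/6, minimum f = -3845/18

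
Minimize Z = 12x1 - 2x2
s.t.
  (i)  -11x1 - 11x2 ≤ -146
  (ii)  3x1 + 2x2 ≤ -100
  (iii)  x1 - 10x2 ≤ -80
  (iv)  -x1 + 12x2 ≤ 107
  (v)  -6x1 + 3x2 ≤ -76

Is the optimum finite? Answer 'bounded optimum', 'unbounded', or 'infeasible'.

The boundaries x1 - 10x2 = -80 and -x1 + 12x2 = 107 meet at (55, 27/2), but that point violates 3x1 + 2x2 ≤ -100. Every candidate vertex is excluded by some other constraint, so the feasible region is empty.

infeasible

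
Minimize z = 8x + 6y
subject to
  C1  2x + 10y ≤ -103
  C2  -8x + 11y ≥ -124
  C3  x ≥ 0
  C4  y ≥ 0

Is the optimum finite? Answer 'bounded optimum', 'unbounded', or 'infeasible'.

infeasible

The boundaries 2x + 10y = -103 and -8x + 11y = -124 meet at (107/102, -536/51), but that point violates y ≥ 0. Every candidate vertex is excluded by some other constraint, so the feasible region is empty.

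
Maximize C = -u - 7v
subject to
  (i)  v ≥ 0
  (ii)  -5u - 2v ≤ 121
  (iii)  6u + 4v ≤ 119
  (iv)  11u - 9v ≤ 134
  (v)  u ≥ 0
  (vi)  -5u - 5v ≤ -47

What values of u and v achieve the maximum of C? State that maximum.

Corner points and C = -u - 7v:
  (134/11, 0) → C = -134/11
  (47/5, 0) → C = -47/5
  (1607/98, 505/98) → C = -2571/49
  (0, 119/4) → C = -833/4
  (0, 47/5) → C = -329/5

The optimum lies where v = 0 and -5u - 5v = -47.
Solving simultaneously gives u = 47/5, v = 0.

u = 47/5, v = 0, maximum C = -47/5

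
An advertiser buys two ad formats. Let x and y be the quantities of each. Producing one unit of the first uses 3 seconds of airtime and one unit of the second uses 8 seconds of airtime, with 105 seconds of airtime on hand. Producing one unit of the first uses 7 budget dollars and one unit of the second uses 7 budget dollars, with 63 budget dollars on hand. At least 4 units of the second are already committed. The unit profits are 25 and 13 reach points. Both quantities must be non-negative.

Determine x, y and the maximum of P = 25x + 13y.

x = 5, y = 4, maximum P = 177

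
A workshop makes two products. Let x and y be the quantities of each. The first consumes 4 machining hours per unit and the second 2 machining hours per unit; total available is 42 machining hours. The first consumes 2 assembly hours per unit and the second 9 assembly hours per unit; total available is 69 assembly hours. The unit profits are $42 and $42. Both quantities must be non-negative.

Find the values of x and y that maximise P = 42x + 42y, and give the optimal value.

x = 15/2, y = 6, maximum P = 567

Extreme points and P = 42x + 42y:
  (0, 0) → P = 0
  (0, 23/3) → P = 322
  (21/2, 0) → P = 441
  (15/2, 6) → P = 567

At the optimal vertex, 4x + 2y = 42 and 2x + 9y = 69.
Solving simultaneously gives x = 15/2, y = 6.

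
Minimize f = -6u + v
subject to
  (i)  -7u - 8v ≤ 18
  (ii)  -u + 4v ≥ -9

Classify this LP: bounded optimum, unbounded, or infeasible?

From the feasible point (0, -9/4), moving in the direction (4, 1) keeps every constraint satisfied while f decreases without bound.

unbounded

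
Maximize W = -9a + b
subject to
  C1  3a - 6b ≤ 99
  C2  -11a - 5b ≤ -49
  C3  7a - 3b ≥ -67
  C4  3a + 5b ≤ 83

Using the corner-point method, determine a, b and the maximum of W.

a = -47/17, b = 270/17, maximum W = 693/17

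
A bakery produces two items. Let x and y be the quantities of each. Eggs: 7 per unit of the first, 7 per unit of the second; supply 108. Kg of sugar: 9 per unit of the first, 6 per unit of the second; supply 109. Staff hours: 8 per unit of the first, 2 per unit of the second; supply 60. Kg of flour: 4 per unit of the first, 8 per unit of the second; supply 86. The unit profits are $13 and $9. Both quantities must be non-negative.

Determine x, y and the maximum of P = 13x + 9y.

Feasible corners and P = 13x + 9y:
  (0, 0) → P = 0
  (0, 43/4) → P = 387/4
  (15/2, 0) → P = 195/2
  (11/2, 8) → P = 287/2

x = 11/2, y = 8, maximum P = 287/2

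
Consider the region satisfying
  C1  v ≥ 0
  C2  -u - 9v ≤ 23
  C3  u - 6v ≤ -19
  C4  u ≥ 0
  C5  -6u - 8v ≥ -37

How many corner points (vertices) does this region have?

Pairwise boundary intersections that survive every other constraint:
  (0, 19/6)
  (35/22, 151/44)
  (0, 37/8)

3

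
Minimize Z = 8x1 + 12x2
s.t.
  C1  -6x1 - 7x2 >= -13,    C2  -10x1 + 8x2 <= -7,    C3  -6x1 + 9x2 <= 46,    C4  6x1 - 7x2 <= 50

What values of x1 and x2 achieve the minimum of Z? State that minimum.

x1 = -351/22, x2 = -229/11, minimum Z = -4152/11

Corner points and Z = 8x1 + 12x2:
  (153/118, 44/59) → Z = 1140/59
  (21/4, -37/14) → Z = 72/7
  (-351/22, -229/11) → Z = -4152/11

At the optimal vertex, -10x1 + 8x2 = -7 and 6x1 - 7x2 = 50.
Solving simultaneously gives x1 = -351/22, x2 = -229/11.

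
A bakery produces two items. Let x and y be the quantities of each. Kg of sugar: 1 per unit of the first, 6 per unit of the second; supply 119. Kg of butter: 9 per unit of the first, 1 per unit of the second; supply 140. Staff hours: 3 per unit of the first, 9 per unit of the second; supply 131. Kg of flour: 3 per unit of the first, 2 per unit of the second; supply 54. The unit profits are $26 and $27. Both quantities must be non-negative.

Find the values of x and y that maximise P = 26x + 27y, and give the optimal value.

x = 32/3, y = 11, maximum P = 1723/3

The optimum lies where 3x + 9y = 131 and 3x + 2y = 54.
Solving simultaneously gives x = 32/3, y = 11.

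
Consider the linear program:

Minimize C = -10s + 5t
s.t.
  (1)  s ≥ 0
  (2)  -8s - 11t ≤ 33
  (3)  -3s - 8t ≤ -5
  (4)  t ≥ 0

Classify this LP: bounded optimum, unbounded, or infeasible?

unbounded

From the feasible point (0, 5/8), moving in the direction (1, 0) keeps every constraint satisfied while C decreases without bound.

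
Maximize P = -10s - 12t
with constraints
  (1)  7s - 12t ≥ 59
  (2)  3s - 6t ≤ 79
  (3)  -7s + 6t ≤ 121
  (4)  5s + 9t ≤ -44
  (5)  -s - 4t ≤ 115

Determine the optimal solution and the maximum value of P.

The optimum lies where 7s - 12t = 59 and -s - 4t = 115.
Solving simultaneously gives s = -143/5, t = -108/5.

s = -143/5, t = -108/5, maximum P = 2726/5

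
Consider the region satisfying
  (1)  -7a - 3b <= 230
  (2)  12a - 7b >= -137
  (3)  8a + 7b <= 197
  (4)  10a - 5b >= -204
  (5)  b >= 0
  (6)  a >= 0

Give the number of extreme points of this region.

4

Intersecting each pair of boundary lines and keeping only the points that satisfy every inequality leaves:
  (3, 173/7)
  (0, 137/7)
  (197/8, 0)
  (0, 0)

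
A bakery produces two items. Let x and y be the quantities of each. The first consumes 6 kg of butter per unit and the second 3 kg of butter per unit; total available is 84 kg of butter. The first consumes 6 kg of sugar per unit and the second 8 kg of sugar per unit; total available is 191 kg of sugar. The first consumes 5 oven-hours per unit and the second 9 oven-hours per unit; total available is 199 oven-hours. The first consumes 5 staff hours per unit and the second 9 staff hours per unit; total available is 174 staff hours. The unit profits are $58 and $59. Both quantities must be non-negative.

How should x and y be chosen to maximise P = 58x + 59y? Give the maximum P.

x = 6, y = 16, maximum P = 1292

Vertices and P = 58x + 59y:
  (0, 0) → P = 0
  (0, 58/3) → P = 3422/3
  (14, 0) → P = 812
  (6, 16) → P = 1292

At the optimal vertex, 6x + 3y = 84 and 5x + 9y = 174.
Solving simultaneously gives x = 6, y = 16.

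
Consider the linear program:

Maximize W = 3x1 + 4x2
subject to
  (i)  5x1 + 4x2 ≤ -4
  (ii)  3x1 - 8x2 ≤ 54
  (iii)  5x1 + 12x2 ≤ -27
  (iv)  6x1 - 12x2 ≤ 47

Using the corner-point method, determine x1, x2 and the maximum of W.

Vertices and W = 3x1 + 4x2:
  (3/2, -23/8) → W = -7
  (5/3, -37/12) → W = -22/3
  (-68/3, -61/4) → W = -129
The feasible region is unbounded (it extends along (-8, -3), (-12, 5)), but W strictly decreases along every unbounded feasible direction, so there is no improving ray and the maximum is attained at a vertex.

The binding constraints are 5x1 + 4x2 = -4 and 5x1 + 12x2 = -27.
Solving simultaneously gives x1 = 3/2, x2 = -23/8.

x1 = 3/2, x2 = -23/8, maximum W = -7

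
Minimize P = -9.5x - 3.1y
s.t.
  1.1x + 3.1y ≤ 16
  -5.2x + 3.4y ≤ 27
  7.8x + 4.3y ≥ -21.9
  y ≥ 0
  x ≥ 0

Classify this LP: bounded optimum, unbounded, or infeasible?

bounded optimum

Corner points and P = -9.5x - 3.1y:
  (160/11, 0) → P = -1520/11
  (0, 160/31) → P = -16
  (0, 0) → P = 0
The feasible region has finitely many vertices and no improving ray; the minimum is -1520/11 at (160/11, 0).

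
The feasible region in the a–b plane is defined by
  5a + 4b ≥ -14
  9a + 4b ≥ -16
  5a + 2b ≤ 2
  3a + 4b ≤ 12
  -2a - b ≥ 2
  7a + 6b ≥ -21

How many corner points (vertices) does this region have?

5

The feasible vertices (each the meet of two boundaries and inside every other half-plane) are:
  (-1/2, -23/8)
  (0, -7/2)
  (-14/3, 13/2)
  (-4, 6)
  (9/5, -28/5)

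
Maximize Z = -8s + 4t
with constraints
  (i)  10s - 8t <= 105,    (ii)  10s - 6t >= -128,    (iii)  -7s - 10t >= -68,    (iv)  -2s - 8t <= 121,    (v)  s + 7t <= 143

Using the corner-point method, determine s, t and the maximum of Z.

s = -875/46, t = -477/46, maximum Z = 2546/23

Corner points and Z = -8s + 4t:
  (797/78, -55/156) → Z = -1081/13
  (-4/3, -355/24) → Z = -97/2
  (-436/71, 788/71) → Z = 6640/71
  (-875/46, -477/46) → Z = 2546/23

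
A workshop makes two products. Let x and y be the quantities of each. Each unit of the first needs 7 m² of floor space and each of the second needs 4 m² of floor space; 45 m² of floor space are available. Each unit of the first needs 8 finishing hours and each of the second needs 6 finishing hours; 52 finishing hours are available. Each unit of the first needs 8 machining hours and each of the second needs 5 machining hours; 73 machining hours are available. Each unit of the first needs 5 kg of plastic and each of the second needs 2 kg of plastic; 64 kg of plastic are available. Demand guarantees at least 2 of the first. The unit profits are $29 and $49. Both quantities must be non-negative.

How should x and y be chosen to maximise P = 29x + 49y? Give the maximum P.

x = 2, y = 6, maximum P = 352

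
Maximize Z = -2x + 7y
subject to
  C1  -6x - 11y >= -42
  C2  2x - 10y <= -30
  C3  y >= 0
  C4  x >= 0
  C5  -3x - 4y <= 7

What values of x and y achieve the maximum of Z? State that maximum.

Extreme points and Z = -2x + 7y:
  (45/41, 132/41) → Z = 834/41
  (0, 42/11) → Z = 294/11
  (0, 3) → Z = 21

The binding constraints are -6x - 11y = -42 and x = 0.
Solving simultaneously gives x = 0, y = 42/11.

x = 0, y = 42/11, maximum Z = 294/11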